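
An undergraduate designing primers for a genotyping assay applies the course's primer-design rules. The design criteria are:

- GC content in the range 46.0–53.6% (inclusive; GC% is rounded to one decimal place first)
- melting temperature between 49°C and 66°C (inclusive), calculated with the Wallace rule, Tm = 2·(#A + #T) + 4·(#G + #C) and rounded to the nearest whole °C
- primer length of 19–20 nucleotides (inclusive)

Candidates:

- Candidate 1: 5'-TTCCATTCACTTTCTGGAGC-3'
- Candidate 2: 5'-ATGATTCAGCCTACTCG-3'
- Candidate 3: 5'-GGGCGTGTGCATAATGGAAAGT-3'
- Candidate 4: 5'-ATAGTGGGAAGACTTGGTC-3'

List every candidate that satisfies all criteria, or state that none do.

Candidate 4 only.

Candidate 1 (20 nt, A=3 T=8 G=3 C=6): GC 9/20 = 45.0%, outside 46.0–53.6% ✗; Tm = 2·11 + 4·9 = 58°C ✓; length 20 ✓ — fails.
Candidate 2 (17 nt, A=4 T=5 G=3 C=5): GC 8/17 = 47.1% ✓; Tm = 2·9 + 4·8 = 50°C ✓; length 17, outside 19–20 ✗ — fails.
Candidate 3 (22 nt, A=6 T=5 G=9 C=2): GC 11/22 = 50.0% ✓; Tm = 2·11 + 4·11 = 66°C ✓; length 22, outside 19–20 ✗ — fails.
Candidate 4 (19 nt, A=5 T=5 G=7 C=2): GC 9/19 = 47.4% ✓; Tm = 2·10 + 4·9 = 56°C ✓; length 19 ✓ — passes.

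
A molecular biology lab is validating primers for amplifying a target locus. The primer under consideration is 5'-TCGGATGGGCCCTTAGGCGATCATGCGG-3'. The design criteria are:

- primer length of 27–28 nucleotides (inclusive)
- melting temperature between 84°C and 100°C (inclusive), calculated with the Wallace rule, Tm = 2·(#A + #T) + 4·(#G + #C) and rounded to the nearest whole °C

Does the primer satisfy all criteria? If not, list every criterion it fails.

Base counts: A=4, T=6, G=11, C=7 (length 28).
length: length 28 ✓
Tm: Tm = 2·10 + 4·18 = 92°C ✓

Meets all criteria.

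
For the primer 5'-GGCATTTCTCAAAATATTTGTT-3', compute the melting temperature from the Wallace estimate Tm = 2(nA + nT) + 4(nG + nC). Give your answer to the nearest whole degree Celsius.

Base counts: A=6, T=10, G=3, C=3 (length 22).
Tm = 2·(6+10) + 4·(3+3) = 2·16 + 4·6 = 32 + 24 = 56°C.

56°C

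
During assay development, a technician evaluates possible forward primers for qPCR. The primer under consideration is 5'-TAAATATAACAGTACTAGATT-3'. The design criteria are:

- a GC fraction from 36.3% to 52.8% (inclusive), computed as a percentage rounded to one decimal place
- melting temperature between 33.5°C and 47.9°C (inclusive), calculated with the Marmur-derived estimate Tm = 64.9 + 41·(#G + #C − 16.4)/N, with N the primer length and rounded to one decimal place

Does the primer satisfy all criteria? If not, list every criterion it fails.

Base counts: A=10, T=7, G=2, C=2 (length 21).
GC content: GC 4/21 = 19.0%, outside 36.3–52.8% ✗
Tm: Tm = 64.9 + 41·(4 − 16.4)/21 = 40.7°C ✓

Fails: GC content.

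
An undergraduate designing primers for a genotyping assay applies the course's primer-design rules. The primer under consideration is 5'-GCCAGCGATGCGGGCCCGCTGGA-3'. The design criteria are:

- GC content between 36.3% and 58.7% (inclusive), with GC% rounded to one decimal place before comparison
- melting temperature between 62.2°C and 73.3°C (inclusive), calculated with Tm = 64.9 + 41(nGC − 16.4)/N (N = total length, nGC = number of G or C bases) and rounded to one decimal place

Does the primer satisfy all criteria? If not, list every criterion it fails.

Base counts: A=3, T=2, G=10, C=8 (length 23).
GC content: GC 18/23 = 78.3%, outside 36.3–58.7% ✗
Tm: Tm = 64.9 + 41·(18 − 16.4)/23 = 67.8°C ✓

Fails: GC content.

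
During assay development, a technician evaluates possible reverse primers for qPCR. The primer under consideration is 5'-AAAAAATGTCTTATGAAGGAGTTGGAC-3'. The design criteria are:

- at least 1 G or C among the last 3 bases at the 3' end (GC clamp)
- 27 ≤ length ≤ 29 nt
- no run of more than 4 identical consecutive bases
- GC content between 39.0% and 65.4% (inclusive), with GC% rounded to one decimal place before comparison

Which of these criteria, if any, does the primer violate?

Fails: homopolymer run, GC content.

Base counts: A=11, T=7, G=7, C=2 (length 27).
GC clamp: 3' end GAC has 2 G/C ✓
length: length 27 ✓
homopolymer run: longest run = 6, exceeds 4 ✗
GC content: GC 9/27 = 33.3%, outside 39.0–65.4% ✗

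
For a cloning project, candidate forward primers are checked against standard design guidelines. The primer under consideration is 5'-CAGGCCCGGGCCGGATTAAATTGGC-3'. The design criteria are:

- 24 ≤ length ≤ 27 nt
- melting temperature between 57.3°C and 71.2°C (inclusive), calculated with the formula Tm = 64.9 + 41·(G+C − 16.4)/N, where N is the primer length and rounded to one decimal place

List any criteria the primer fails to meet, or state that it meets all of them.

Base counts: A=5, T=4, G=9, C=7 (length 25).
length: length 25 ✓
Tm: Tm = 64.9 + 41·(16 − 16.4)/25 = 64.2°C ✓

Meets all criteria.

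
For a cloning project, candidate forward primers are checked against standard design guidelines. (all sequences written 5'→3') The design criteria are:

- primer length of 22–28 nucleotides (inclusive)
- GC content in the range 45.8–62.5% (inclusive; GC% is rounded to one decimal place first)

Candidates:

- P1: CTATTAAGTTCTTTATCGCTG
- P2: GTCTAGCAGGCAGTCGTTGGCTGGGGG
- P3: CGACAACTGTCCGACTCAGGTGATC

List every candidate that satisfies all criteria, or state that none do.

P1 (21 nt, A=4 T=10 G=3 C=4): length 21, outside 22–28 ✗; GC 7/21 = 33.3%, outside 45.8–62.5% ✗ — fails.
P2 (27 nt, A=3 T=6 G=13 C=5): length 27 ✓; GC 18/27 = 66.7%, outside 45.8–62.5% ✗ — fails.
P3 (25 nt, A=6 T=5 G=6 C=8): length 25 ✓; GC 14/25 = 56.0% ✓ — passes.

P3 only.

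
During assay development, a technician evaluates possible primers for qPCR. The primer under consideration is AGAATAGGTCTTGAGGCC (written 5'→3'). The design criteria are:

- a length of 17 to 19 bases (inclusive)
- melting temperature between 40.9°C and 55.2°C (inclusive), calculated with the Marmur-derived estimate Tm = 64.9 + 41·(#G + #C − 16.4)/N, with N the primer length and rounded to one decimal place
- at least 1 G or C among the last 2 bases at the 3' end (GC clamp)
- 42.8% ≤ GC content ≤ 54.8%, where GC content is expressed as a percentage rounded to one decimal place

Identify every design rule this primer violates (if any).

Base counts: A=5, T=4, G=6, C=3 (length 18).
length: length 18 ✓
Tm: Tm = 64.9 + 41·(9 − 16.4)/18 = 48.0°C ✓
GC clamp: 3' end CC has 2 G/C ✓
GC content: GC 9/18 = 50.0% ✓

Meets all criteria.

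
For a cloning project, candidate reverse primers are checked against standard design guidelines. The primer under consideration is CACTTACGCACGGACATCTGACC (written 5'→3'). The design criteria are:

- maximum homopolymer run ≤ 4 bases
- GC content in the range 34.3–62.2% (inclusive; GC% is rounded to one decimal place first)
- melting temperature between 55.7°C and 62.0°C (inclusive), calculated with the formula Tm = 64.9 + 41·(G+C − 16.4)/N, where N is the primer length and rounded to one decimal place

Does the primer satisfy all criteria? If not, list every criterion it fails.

Meets all criteria.

Base counts: A=6, T=4, G=4, C=9 (length 23).
homopolymer run: longest run = 2 ✓
GC content: GC 13/23 = 56.5% ✓
Tm: Tm = 64.9 + 41·(13 − 16.4)/23 = 58.8°C ✓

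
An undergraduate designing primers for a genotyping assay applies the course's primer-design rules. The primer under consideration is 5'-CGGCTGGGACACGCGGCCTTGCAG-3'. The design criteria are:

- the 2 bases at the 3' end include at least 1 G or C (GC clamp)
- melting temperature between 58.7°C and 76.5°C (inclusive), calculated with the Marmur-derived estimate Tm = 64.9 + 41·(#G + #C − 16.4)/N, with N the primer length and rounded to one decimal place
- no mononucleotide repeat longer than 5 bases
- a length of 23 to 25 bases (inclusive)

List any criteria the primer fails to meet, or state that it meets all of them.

Meets all criteria.

Base counts: A=3, T=3, G=10, C=8 (length 24).
GC clamp: 3' end AG has 1 G/C ✓
Tm: Tm = 64.9 + 41·(18 − 16.4)/24 = 67.6°C ✓
homopolymer run: longest run = 3 ✓
length: length 24 ✓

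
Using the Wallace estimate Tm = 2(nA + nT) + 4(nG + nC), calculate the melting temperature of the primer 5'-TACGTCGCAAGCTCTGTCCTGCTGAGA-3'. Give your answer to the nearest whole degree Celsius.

Base counts: A=5, T=7, G=7, C=8 (length 27).
Tm = 2·(5+7) + 4·(7+8) = 2·12 + 4·15 = 24 + 60 = 84°C.

84°C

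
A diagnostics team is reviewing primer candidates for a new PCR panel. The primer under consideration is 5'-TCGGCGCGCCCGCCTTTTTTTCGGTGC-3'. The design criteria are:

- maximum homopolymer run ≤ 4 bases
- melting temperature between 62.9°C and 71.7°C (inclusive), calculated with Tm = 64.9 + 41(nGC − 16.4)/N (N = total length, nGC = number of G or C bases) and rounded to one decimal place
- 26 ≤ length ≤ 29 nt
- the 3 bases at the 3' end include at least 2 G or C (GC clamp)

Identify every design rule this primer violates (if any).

Fails: homopolymer run.

Base counts: A=0, T=9, G=8, C=10 (length 27).
homopolymer run: longest run = 7, exceeds 4 ✗
Tm: Tm = 64.9 + 41·(18 − 16.4)/27 = 67.3°C ✓
length: length 27 ✓
GC clamp: 3' end TGC has 2 G/C ✓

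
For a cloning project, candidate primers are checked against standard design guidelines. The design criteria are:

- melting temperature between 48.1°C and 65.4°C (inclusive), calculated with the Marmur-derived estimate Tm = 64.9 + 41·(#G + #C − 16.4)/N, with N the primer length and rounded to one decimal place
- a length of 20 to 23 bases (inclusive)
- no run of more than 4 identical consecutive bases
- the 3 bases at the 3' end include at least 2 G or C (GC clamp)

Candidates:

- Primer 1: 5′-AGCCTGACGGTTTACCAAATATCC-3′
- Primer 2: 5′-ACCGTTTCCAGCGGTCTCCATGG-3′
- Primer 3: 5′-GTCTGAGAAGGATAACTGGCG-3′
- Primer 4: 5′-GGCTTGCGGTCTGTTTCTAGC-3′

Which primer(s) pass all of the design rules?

Primer 2, Primer 3 and Primer 4.

Primer 1 (24 nt, A=7 T=6 G=4 C=7): Tm = 64.9 + 41·(11 − 16.4)/24 = 55.7°C ✓; length 24, outside 20–23 ✗; longest run = 3 ✓; 3' end TCC has 2 G/C ✓ — fails.
Primer 2 (23 nt, A=3 T=6 G=6 C=8): Tm = 64.9 + 41·(14 − 16.4)/23 = 60.6°C ✓; length 23 ✓; longest run = 3 ✓; 3' end TGG has 2 G/C ✓ — passes.
Primer 3 (21 nt, A=6 T=4 G=8 C=3): Tm = 64.9 + 41·(11 − 16.4)/21 = 54.4°C ✓; length 21 ✓; longest run = 2 ✓; 3' end GCG has 3 G/C ✓ — passes.
Primer 4 (21 nt, A=1 T=8 G=7 C=5): Tm = 64.9 + 41·(12 − 16.4)/21 = 56.3°C ✓; length 21 ✓; longest run = 3 ✓; 3' end AGC has 2 G/C ✓ — passes.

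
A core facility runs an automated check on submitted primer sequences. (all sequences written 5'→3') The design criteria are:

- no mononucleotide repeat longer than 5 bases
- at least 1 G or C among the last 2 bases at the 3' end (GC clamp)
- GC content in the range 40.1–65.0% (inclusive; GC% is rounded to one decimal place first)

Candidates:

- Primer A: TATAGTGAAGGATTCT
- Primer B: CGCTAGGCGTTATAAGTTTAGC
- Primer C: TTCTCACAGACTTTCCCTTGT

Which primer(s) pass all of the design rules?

Primer A (16 nt, A=5 T=6 G=4 C=1): longest run = 2 ✓; 3' end CT has 1 G/C ✓; GC 5/16 = 31.3%, outside 40.1–65.0% ✗ — fails.
Primer B (22 nt, A=5 T=7 G=6 C=4): longest run = 3 ✓; 3' end GC has 2 G/C ✓; GC 10/22 = 45.5% ✓ — passes.
Primer C (21 nt, A=3 T=9 G=2 C=7): longest run = 3 ✓; 3' end GT has 1 G/C ✓; GC 9/21 = 42.9% ✓ — passes.

Primer B and Primer C.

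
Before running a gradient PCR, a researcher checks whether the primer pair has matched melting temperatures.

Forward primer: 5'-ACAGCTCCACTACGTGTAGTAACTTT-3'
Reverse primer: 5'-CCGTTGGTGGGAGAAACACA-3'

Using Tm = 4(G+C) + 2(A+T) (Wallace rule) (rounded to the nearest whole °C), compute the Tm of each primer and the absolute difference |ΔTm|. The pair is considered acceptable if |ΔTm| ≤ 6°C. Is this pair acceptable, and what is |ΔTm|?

|ΔTm| = 12°C; the pair is not acceptable.

Forward: A=7 T=8 G=4 C=7 → Tm = 2·15 + 4·11 = 74°C.
Reverse: A=6 T=3 G=7 C=4 → Tm = 2·9 + 4·11 = 62°C.
|ΔTm| = |74 − 62| = 12°C, > 6°C.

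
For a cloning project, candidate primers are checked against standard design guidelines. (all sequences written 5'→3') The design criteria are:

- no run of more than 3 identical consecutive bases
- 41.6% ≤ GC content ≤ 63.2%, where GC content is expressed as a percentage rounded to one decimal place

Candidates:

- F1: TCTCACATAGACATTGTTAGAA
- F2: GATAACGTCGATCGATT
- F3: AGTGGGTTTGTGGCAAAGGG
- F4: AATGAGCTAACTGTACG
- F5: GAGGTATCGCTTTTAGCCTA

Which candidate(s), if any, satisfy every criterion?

F1 (22 nt, A=8 T=7 G=3 C=4): longest run = 2 ✓; GC 7/22 = 31.8%, outside 41.6–63.2% ✗ — fails.
F2 (17 nt, A=5 T=5 G=4 C=3): longest run = 2 ✓; GC 7/17 = 41.2%, outside 41.6–63.2% ✗ — fails.
F3 (20 nt, A=4 T=5 G=10 C=1): longest run = 3 ✓; GC 11/20 = 55.0% ✓ — passes.
F4 (17 nt, A=6 T=4 G=4 C=3): longest run = 2 ✓; GC 7/17 = 41.2%, outside 41.6–63.2% ✗ — fails.
F5 (20 nt, A=4 T=7 G=5 C=4): longest run = 4, exceeds 3 ✗; GC 9/20 = 45.0% ✓ — fails.

F3 only.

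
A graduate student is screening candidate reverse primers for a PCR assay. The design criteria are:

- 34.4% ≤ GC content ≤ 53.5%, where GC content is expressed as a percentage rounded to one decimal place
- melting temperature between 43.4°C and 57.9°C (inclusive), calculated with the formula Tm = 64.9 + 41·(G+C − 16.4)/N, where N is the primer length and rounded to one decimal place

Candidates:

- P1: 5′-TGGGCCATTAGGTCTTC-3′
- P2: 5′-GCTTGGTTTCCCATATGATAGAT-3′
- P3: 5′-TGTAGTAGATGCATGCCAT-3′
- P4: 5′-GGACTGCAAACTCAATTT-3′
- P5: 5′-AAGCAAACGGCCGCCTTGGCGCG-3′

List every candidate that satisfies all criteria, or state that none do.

P1, P2, P3 and P4.

P1 (17 nt, A=2 T=6 G=5 C=4): GC 9/17 = 52.9% ✓; Tm = 64.9 + 41·(9 − 16.4)/17 = 47.1°C ✓ — passes.
P2 (23 nt, A=5 T=9 G=5 C=4): GC 9/23 = 39.1% ✓; Tm = 64.9 + 41·(9 − 16.4)/23 = 51.7°C ✓ — passes.
P3 (19 nt, A=5 T=6 G=5 C=3): GC 8/19 = 42.1% ✓; Tm = 64.9 + 41·(8 − 16.4)/19 = 46.8°C ✓ — passes.
P4 (18 nt, A=6 T=5 G=3 C=4): GC 7/18 = 38.9% ✓; Tm = 64.9 + 41·(7 − 16.4)/18 = 43.5°C ✓ — passes.
P5 (23 nt, A=5 T=2 G=8 C=8): GC 16/23 = 69.6%, outside 34.4–53.5% ✗; Tm = 64.9 + 41·(16 − 16.4)/23 = 64.2°C, outside 43.4–57.9°C ✗ — fails.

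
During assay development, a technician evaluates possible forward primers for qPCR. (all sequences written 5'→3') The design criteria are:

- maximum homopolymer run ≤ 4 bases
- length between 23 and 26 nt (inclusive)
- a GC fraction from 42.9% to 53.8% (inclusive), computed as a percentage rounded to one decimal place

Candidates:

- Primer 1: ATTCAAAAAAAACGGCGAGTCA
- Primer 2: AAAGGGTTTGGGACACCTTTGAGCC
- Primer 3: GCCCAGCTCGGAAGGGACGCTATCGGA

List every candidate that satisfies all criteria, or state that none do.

Primer 1 (22 nt, A=11 T=3 G=4 C=4): longest run = 8, exceeds 4 ✗; length 22, outside 23–26 ✗; GC 8/22 = 36.4%, outside 42.9–53.8% ✗ — fails.
Primer 2 (25 nt, A=6 T=6 G=8 C=5): longest run = 3 ✓; length 25 ✓; GC 13/25 = 52.0% ✓ — passes.
Primer 3 (27 nt, A=6 T=3 G=10 C=8): longest run = 3 ✓; length 27, outside 23–26 ✗; GC 18/27 = 66.7%, outside 42.9–53.8% ✗ — fails.

Primer 2 only.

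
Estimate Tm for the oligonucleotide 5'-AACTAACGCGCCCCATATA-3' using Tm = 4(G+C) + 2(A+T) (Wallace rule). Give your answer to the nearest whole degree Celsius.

Base counts: A=7, T=3, G=2, C=7 (length 19).
Tm = 2·(7+3) + 4·(2+7) = 2·10 + 4·9 = 20 + 36 = 56°C.

56°C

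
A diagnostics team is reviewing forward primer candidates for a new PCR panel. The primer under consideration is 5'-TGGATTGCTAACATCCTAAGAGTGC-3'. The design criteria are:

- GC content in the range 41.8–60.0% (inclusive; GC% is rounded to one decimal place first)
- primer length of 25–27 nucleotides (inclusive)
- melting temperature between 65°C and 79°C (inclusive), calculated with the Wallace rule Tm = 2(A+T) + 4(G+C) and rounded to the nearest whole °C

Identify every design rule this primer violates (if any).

Meets all criteria.

Base counts: A=7, T=7, G=6, C=5 (length 25).
GC content: GC 11/25 = 44.0% ✓
length: length 25 ✓
Tm: Tm = 2·14 + 4·11 = 72°C ✓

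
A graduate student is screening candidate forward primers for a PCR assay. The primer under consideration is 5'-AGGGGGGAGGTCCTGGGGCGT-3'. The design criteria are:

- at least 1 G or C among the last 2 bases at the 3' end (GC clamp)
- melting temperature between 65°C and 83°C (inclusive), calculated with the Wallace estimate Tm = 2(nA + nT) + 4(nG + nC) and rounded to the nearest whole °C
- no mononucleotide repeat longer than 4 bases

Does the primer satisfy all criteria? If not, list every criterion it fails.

Fails: homopolymer run.

Base counts: A=2, T=3, G=13, C=3 (length 21).
GC clamp: 3' end GT has 1 G/C ✓
Tm: Tm = 2·5 + 4·16 = 74°C ✓
homopolymer run: longest run = 6, exceeds 4 ✗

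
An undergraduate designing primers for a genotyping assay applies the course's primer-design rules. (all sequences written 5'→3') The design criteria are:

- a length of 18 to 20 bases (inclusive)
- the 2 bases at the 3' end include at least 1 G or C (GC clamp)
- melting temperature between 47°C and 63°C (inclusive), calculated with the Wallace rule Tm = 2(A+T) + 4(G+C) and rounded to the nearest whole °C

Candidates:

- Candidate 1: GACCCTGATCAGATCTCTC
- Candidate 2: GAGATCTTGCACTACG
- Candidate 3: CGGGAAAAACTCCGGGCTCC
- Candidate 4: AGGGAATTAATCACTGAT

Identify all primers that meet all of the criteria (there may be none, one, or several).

Candidate 1 only.

Candidate 1 (19 nt, A=4 T=5 G=3 C=7): length 19 ✓; 3' end TC has 1 G/C ✓; Tm = 2·9 + 4·10 = 58°C ✓ — passes.
Candidate 2 (16 nt, A=4 T=4 G=4 C=4): length 16, outside 18–20 ✗; 3' end CG has 2 G/C ✓; Tm = 2·8 + 4·8 = 48°C ✓ — fails.
Candidate 3 (20 nt, A=5 T=2 G=6 C=7): length 20 ✓; 3' end CC has 2 G/C ✓; Tm = 2·7 + 4·13 = 66°C, outside 47–63°C ✗ — fails.
Candidate 4 (18 nt, A=7 T=5 G=4 C=2): length 18 ✓; 3' end AT has 0 G/C, need ≥1 ✗; Tm = 2·12 + 4·6 = 48°C ✓ — fails.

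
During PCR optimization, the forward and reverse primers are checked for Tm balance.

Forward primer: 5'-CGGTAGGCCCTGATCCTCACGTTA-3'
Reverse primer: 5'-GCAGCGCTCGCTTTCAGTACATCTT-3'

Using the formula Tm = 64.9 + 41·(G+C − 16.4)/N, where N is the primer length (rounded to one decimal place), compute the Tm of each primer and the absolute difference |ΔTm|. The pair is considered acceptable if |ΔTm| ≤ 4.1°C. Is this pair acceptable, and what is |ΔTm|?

|ΔTm| = 1.5°C; the pair is acceptable.

Forward: G+C = 14, N = 24 → Tm = 64.9 + 41·(14 − 16.4)/24 = 60.8°C.
Reverse: G+C = 13, N = 25 → Tm = 64.9 + 41·(13 − 16.4)/25 = 59.3°C.
|ΔTm| = |60.8 − 59.3| = 1.5°C, ≤ 4.1°C.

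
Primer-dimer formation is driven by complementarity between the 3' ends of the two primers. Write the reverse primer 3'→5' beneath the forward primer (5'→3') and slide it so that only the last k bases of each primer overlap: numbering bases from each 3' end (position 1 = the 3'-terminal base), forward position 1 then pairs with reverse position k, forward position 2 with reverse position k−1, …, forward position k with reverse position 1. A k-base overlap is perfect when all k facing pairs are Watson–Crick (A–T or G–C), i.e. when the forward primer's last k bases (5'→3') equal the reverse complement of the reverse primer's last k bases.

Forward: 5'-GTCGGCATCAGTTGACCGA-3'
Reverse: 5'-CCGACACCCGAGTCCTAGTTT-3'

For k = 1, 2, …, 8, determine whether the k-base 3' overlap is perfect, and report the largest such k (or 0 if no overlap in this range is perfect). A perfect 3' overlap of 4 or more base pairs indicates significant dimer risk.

Longest perfect overlap: 1 complementary base pair; below the dimer-risk threshold (threshold 4).

Last 8 bases (5'→3') — forward …TTGACCGA, reverse …CCTAGTTT.
Reverse complement of the reverse primer's last 8 bases: AAACTAGG; its first k bases are the reverse complement of the reverse primer's last k bases, so a perfect k-base overlap needs the forward primer's last k bases to equal them.
Comparing (forward last k vs required): k=1: A vs A ✓; k=2: GA vs AA ✗; k=3: CGA vs AAA ✗; k=4: CCGA vs AAAC ✗; k=5: ACCGA vs AAACT ✗; k=6: GACCGA vs AAACTA ✗; k=7: TGACCGA vs AAACTAG ✗; k=8: TTGACCGA vs AAACTAGG ✗.
Only k = 1 is perfect, so the longest perfect 3' overlap is 1.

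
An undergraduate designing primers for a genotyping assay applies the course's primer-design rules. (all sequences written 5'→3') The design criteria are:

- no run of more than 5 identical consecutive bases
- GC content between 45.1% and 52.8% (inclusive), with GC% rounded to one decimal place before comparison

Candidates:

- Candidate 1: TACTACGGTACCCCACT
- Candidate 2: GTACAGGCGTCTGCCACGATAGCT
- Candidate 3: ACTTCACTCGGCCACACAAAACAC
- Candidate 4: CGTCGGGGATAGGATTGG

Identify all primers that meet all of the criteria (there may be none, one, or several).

Candidate 1 (17 nt, A=4 T=4 G=2 C=7): longest run = 4 ✓; GC 9/17 = 52.9%, outside 45.1–52.8% ✗ — fails.
Candidate 2 (24 nt, A=5 T=5 G=7 C=7): longest run = 2 ✓; GC 14/24 = 58.3%, outside 45.1–52.8% ✗ — fails.
Candidate 3 (24 nt, A=9 T=3 G=2 C=10): longest run = 4 ✓; GC 12/24 = 50.0% ✓ — passes.
Candidate 4 (18 nt, A=3 T=4 G=9 C=2): longest run = 4 ✓; GC 11/18 = 61.1%, outside 45.1–52.8% ✗ — fails.

Candidate 3 only.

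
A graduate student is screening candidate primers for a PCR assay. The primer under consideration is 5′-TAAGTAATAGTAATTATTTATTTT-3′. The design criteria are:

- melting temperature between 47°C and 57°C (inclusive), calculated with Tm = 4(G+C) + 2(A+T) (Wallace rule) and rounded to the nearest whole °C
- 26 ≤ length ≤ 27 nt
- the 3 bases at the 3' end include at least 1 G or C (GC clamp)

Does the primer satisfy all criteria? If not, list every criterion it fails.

Fails: length, GC clamp.

Base counts: A=9, T=13, G=2, C=0 (length 24).
Tm: Tm = 2·22 + 4·2 = 52°C ✓
length: length 24, outside 26–27 ✗
GC clamp: 3' end TTT has 0 G/C, need ≥1 ✗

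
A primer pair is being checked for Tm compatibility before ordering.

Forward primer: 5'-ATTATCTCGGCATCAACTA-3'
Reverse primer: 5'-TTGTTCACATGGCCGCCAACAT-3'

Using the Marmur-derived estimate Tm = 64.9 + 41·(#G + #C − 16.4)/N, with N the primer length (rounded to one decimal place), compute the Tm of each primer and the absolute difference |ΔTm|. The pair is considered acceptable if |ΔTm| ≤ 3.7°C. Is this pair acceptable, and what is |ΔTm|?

|ΔTm| = 10.2°C; the pair is not acceptable.

Forward: G+C = 7, N = 19 → Tm = 64.9 + 41·(7 − 16.4)/19 = 44.6°C.
Reverse: G+C = 11, N = 22 → Tm = 64.9 + 41·(11 − 16.4)/22 = 54.8°C.
|ΔTm| = |44.6 − 54.8| = 10.2°C, > 3.7°C.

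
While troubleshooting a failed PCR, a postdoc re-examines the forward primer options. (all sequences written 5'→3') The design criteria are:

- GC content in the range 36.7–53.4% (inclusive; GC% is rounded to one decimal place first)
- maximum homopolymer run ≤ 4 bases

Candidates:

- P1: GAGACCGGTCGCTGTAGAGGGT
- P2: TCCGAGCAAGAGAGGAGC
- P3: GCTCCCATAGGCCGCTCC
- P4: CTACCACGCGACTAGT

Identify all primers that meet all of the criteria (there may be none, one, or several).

P1 (22 nt, A=4 T=4 G=10 C=4): GC 14/22 = 63.6%, outside 36.7–53.4% ✗; longest run = 3 ✓ — fails.
P2 (18 nt, A=6 T=1 G=7 C=4): GC 11/18 = 61.1%, outside 36.7–53.4% ✗; longest run = 2 ✓ — fails.
P3 (18 nt, A=2 T=3 G=4 C=9): GC 13/18 = 72.2%, outside 36.7–53.4% ✗; longest run = 3 ✓ — fails.
P4 (16 nt, A=4 T=3 G=3 C=6): GC 9/16 = 56.3%, outside 36.7–53.4% ✗; longest run = 2 ✓ — fails.

None of the candidates satisfy all criteria.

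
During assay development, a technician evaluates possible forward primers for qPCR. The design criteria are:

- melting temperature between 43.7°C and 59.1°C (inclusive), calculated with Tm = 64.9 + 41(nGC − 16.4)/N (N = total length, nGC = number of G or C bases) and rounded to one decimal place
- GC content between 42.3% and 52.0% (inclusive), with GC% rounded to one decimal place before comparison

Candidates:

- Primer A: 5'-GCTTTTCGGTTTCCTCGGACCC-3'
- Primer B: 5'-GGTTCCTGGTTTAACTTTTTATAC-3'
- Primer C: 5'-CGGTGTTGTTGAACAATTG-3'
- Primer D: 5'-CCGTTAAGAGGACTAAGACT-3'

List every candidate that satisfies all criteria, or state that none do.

Primer A (22 nt, A=1 T=8 G=5 C=8): Tm = 64.9 + 41·(13 − 16.4)/22 = 58.6°C ✓; GC 13/22 = 59.1%, outside 42.3–52.0% ✗ — fails.
Primer B (24 nt, A=4 T=12 G=4 C=4): Tm = 64.9 + 41·(8 − 16.4)/24 = 50.6°C ✓; GC 8/24 = 33.3%, outside 42.3–52.0% ✗ — fails.
Primer C (19 nt, A=4 T=7 G=6 C=2): Tm = 64.9 + 41·(8 − 16.4)/19 = 46.8°C ✓; GC 8/19 = 42.1%, outside 42.3–52.0% ✗ — fails.
Primer D (20 nt, A=7 T=4 G=5 C=4): Tm = 64.9 + 41·(9 − 16.4)/20 = 49.7°C ✓; GC 9/20 = 45.0% ✓ — passes.

Primer D only.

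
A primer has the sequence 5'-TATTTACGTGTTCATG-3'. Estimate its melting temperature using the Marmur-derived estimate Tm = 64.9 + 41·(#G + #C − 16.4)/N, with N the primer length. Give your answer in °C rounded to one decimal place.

35.7°C

Base counts: A=3, T=8, G=3, C=2; G+C = 5, N = 16.
Tm = 64.9 + 41·(5 − 16.4)/16 = 64.9 + -467.40/16 = 35.7°C.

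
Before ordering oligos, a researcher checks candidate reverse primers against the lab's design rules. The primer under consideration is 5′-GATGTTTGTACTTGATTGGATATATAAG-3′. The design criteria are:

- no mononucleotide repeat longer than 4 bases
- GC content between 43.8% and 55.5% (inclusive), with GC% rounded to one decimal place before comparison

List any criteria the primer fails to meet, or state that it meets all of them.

Base counts: A=8, T=12, G=7, C=1 (length 28).
homopolymer run: longest run = 3 ✓
GC content: GC 8/28 = 28.6%, outside 43.8–55.5% ✗

Fails: GC content.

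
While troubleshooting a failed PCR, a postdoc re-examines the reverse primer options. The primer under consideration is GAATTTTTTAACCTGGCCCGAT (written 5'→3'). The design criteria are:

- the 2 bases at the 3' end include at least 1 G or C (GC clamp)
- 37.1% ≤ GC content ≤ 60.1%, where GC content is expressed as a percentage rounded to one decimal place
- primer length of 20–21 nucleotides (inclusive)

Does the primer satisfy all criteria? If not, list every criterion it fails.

Fails: GC clamp, length.

Base counts: A=5, T=8, G=4, C=5 (length 22).
GC clamp: 3' end AT has 0 G/C, need ≥1 ✗
GC content: GC 9/22 = 40.9% ✓
length: length 22, outside 20–21 ✗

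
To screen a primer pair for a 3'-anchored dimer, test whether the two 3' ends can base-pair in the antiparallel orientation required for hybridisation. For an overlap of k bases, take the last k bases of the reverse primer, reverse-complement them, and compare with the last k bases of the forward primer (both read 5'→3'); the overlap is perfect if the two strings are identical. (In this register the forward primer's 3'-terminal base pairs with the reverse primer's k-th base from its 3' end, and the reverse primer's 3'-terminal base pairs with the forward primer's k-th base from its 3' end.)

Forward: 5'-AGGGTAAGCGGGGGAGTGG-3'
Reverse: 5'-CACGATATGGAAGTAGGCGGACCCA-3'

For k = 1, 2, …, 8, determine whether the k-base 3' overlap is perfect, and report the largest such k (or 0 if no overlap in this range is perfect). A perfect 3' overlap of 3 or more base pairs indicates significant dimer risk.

Longest perfect overlap: 3 complementary base pairs; significant dimer risk (threshold 3).

Last 8 bases (5'→3') — forward …GGGAGTGG, reverse …CGGACCCA.
Reverse complement of the reverse primer's last 8 bases: TGGGTCCG; its first k bases are the reverse complement of the reverse primer's last k bases, so a perfect k-base overlap needs the forward primer's last k bases to equal them.
Comparing (forward last k vs required): k=1: G vs T ✗; k=2: GG vs TG ✗; k=3: TGG vs TGG ✓; k=4: GTGG vs TGGG ✗; k=5: AGTGG vs TGGGT ✗; k=6: GAGTGG vs TGGGTC ✗; k=7: GGAGTGG vs TGGGTCC ✗; k=8: GGGAGTGG vs TGGGTCCG ✗.
Only k = 3 is perfect, so the longest perfect 3' overlap is 3.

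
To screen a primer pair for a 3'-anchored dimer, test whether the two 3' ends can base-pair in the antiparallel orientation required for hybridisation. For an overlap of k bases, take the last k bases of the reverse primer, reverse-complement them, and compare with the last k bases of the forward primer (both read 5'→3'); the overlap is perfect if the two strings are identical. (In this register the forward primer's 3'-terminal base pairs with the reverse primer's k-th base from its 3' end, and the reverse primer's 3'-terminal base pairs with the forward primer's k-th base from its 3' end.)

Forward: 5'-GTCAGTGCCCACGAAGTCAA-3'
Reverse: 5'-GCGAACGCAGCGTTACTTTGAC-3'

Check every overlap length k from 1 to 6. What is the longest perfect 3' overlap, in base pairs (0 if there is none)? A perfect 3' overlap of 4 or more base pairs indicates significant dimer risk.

Longest perfect overlap: 5 complementary base pairs; significant dimer risk (threshold 4).

Last 6 bases (5'→3') — forward …AGTCAA, reverse …TTTGAC.
Reverse complement of the reverse primer's last 6 bases: GTCAAA; its first k bases are the reverse complement of the reverse primer's last k bases, so a perfect k-base overlap needs the forward primer's last k bases to equal them.
Comparing (forward last k vs required): k=1: A vs G ✗; k=2: AA vs GT ✗; k=3: CAA vs GTC ✗; k=4: TCAA vs GTCA ✗; k=5: GTCAA vs GTCAA ✓; k=6: AGTCAA vs GTCAAA ✗.
Only k = 5 is perfect, so the longest perfect 3' overlap is 5.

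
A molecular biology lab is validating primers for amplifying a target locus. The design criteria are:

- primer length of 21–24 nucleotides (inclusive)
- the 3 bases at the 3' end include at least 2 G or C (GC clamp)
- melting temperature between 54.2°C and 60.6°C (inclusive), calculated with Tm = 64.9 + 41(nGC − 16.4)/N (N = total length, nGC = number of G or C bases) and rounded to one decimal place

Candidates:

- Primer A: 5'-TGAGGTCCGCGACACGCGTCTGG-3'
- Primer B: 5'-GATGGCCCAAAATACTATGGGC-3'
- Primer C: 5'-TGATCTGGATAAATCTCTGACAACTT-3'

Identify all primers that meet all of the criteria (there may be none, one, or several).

Primer B only.

Primer A (23 nt, A=3 T=4 G=9 C=7): length 23 ✓; 3' end TGG has 2 G/C ✓; Tm = 64.9 + 41·(16 − 16.4)/23 = 64.2°C, outside 54.2–60.6°C ✗ — fails.
Primer B (22 nt, A=7 T=4 G=6 C=5): length 22 ✓; 3' end GGC has 3 G/C ✓; Tm = 64.9 + 41·(11 − 16.4)/22 = 54.8°C ✓ — passes.
Primer C (26 nt, A=8 T=9 G=4 C=5): length 26, outside 21–24 ✗; 3' end CTT has 1 G/C, need ≥2 ✗; Tm = 64.9 + 41·(9 − 16.4)/26 = 53.2°C, outside 54.2–60.6°C ✗ — fails.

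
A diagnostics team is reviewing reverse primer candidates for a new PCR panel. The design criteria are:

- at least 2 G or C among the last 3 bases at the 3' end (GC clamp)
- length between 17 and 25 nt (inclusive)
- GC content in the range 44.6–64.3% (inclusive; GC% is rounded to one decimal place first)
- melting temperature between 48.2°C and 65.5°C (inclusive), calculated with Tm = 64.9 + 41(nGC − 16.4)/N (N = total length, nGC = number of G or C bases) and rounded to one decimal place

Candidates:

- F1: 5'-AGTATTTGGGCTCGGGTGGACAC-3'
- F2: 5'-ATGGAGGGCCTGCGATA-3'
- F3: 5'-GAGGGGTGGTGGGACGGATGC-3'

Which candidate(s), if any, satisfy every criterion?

F1 (23 nt, A=4 T=6 G=9 C=4): 3' end CAC has 2 G/C ✓; length 23 ✓; GC 13/23 = 56.5% ✓; Tm = 64.9 + 41·(13 − 16.4)/23 = 58.8°C ✓ — passes.
F2 (17 nt, A=4 T=3 G=7 C=3): 3' end ATA has 0 G/C, need ≥2 ✗; length 17 ✓; GC 10/17 = 58.8% ✓; Tm = 64.9 + 41·(10 − 16.4)/17 = 49.5°C ✓ — fails.
F3 (21 nt, A=3 T=3 G=13 C=2): 3' end TGC has 2 G/C ✓; length 21 ✓; GC 15/21 = 71.4%, outside 44.6–64.3% ✗; Tm = 64.9 + 41·(15 − 16.4)/21 = 62.2°C ✓ — fails.

F1 only.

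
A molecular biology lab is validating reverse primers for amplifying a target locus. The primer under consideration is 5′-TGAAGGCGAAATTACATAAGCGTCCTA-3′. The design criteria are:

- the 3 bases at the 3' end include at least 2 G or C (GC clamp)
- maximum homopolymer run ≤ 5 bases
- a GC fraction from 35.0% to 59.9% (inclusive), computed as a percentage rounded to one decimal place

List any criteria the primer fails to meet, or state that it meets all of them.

Base counts: A=10, T=6, G=6, C=5 (length 27).
GC clamp: 3' end CTA has 1 G/C, need ≥2 ✗
homopolymer run: longest run = 3 ✓
GC content: GC 11/27 = 40.7% ✓

Fails: GC clamp.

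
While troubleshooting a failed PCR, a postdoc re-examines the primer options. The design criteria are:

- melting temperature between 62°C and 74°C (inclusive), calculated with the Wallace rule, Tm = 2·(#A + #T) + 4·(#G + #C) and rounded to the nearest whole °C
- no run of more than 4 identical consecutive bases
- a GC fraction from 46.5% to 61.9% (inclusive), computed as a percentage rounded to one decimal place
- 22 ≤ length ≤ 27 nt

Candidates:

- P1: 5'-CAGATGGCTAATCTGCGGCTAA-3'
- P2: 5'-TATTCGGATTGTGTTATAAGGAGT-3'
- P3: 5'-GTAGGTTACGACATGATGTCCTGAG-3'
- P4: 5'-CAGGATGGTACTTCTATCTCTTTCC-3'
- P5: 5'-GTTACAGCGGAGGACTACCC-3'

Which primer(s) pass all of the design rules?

P1 and P3.

P1 (22 nt, A=6 T=5 G=6 C=5): Tm = 2·11 + 4·11 = 66°C ✓; longest run = 2 ✓; GC 11/22 = 50.0% ✓; length 22 ✓ — passes.
P2 (24 nt, A=6 T=10 G=7 C=1): Tm = 2·16 + 4·8 = 64°C ✓; longest run = 2 ✓; GC 8/24 = 33.3%, outside 46.5–61.9% ✗; length 24 ✓ — fails.
P3 (25 nt, A=6 T=7 G=8 C=4): Tm = 2·13 + 4·12 = 74°C ✓; longest run = 2 ✓; GC 12/25 = 48.0% ✓; length 25 ✓ — passes.
P4 (25 nt, A=4 T=10 G=4 C=7): Tm = 2·14 + 4·11 = 72°C ✓; longest run = 3 ✓; GC 11/25 = 44.0%, outside 46.5–61.9% ✗; length 25 ✓ — fails.
P5 (20 nt, A=5 T=3 G=6 C=6): Tm = 2·8 + 4·12 = 64°C ✓; longest run = 3 ✓; GC 12/20 = 60.0% ✓; length 20, outside 22–27 ✗ — fails.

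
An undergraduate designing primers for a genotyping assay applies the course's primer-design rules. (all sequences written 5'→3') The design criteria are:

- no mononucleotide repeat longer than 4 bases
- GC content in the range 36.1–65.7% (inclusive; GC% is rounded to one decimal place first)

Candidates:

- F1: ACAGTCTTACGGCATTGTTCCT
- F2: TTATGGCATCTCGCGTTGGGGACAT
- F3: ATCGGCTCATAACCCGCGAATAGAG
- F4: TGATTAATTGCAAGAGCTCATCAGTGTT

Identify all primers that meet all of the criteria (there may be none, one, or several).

F1, F2 and F3.

F1 (22 nt, A=4 T=8 G=4 C=6): longest run = 2 ✓; GC 10/22 = 45.5% ✓ — passes.
F2 (25 nt, A=4 T=8 G=8 C=5): longest run = 4 ✓; GC 13/25 = 52.0% ✓ — passes.
F3 (25 nt, A=8 T=4 G=6 C=7): longest run = 3 ✓; GC 13/25 = 52.0% ✓ — passes.
F4 (28 nt, A=8 T=10 G=6 C=4): longest run = 2 ✓; GC 10/28 = 35.7%, outside 36.1–65.7% ✗ — fails.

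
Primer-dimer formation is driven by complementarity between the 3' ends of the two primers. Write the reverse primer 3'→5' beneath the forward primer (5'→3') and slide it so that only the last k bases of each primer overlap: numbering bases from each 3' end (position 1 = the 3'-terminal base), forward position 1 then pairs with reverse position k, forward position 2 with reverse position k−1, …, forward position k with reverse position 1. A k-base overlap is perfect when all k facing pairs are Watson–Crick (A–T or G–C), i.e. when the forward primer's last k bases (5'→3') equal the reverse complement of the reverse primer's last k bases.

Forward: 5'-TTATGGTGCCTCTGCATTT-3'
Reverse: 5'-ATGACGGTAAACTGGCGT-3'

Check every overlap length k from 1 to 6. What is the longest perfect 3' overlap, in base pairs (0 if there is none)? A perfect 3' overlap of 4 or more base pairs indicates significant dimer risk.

Longest perfect overlap: 0 complementary base pairs; below the dimer-risk threshold (threshold 4).

Last 6 bases (5'→3') — forward …GCATTT, reverse …TGGCGT.
Reverse complement of the reverse primer's last 6 bases: ACGCCA; its first k bases are the reverse complement of the reverse primer's last k bases, so a perfect k-base overlap needs the forward primer's last k bases to equal them.
Comparing (forward last k vs required): k=1: T vs A ✗; k=2: TT vs AC ✗; k=3: TTT vs ACG ✗; k=4: ATTT vs ACGC ✗; k=5: CATTT vs ACGCC ✗; k=6: GCATTT vs ACGCCA ✗.
No overlap length from 1 to 6 is perfect, so the longest perfect 3' overlap is 0.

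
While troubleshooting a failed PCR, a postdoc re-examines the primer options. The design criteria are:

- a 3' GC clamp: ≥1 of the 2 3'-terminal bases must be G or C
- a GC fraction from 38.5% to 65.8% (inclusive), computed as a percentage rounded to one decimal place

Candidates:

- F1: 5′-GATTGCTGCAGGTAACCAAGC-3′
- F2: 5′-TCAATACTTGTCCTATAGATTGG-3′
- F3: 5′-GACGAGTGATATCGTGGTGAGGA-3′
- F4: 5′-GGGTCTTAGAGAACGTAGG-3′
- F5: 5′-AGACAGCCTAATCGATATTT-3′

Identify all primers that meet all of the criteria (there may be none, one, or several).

F1, F3 and F4.

F1 (21 nt, A=6 T=4 G=6 C=5): 3' end GC has 2 G/C ✓; GC 11/21 = 52.4% ✓ — passes.
F2 (23 nt, A=6 T=9 G=4 C=4): 3' end GG has 2 G/C ✓; GC 8/23 = 34.8%, outside 38.5–65.8% ✗ — fails.
F3 (23 nt, A=6 T=5 G=10 C=2): 3' end GA has 1 G/C ✓; GC 12/23 = 52.2% ✓ — passes.
F4 (19 nt, A=5 T=4 G=8 C=2): 3' end GG has 2 G/C ✓; GC 10/19 = 52.6% ✓ — passes.
F5 (20 nt, A=7 T=6 G=3 C=4): 3' end TT has 0 G/C, need ≥1 ✗; GC 7/20 = 35.0%, outside 38.5–65.8% ✗ — fails.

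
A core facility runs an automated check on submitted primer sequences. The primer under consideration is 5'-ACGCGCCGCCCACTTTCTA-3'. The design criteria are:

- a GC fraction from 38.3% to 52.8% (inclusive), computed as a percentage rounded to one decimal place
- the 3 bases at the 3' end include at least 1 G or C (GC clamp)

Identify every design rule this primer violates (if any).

Fails: GC content.

Base counts: A=3, T=4, G=3, C=9 (length 19).
GC content: GC 12/19 = 63.2%, outside 38.3–52.8% ✗
GC clamp: 3' end CTA has 1 G/C ✓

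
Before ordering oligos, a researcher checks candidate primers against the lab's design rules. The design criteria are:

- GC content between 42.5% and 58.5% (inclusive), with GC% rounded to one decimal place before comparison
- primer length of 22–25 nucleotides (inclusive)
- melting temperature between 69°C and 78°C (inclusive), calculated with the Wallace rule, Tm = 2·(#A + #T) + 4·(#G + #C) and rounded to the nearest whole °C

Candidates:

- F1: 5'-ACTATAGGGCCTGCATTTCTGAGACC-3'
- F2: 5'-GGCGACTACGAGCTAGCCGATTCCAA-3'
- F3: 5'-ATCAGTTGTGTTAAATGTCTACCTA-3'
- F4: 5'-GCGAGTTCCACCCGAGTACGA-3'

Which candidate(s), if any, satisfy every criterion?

None of the candidates satisfy all criteria.

F1 (26 nt, A=6 T=7 G=6 C=7): GC 13/26 = 50.0% ✓; length 26, outside 22–25 ✗; Tm = 2·13 + 4·13 = 78°C ✓ — fails.
F2 (26 nt, A=7 T=4 G=7 C=8): GC 15/26 = 57.7% ✓; length 26, outside 22–25 ✗; Tm = 2·11 + 4·15 = 82°C, outside 69–78°C ✗ — fails.
F3 (25 nt, A=7 T=10 G=4 C=4): GC 8/25 = 32.0%, outside 42.5–58.5% ✗; length 25 ✓; Tm = 2·17 + 4·8 = 66°C, outside 69–78°C ✗ — fails.
F4 (21 nt, A=5 T=3 G=6 C=7): GC 13/21 = 61.9%, outside 42.5–58.5% ✗; length 21, outside 22–25 ✗; Tm = 2·8 + 4·13 = 68°C, outside 69–78°C ✗ — fails.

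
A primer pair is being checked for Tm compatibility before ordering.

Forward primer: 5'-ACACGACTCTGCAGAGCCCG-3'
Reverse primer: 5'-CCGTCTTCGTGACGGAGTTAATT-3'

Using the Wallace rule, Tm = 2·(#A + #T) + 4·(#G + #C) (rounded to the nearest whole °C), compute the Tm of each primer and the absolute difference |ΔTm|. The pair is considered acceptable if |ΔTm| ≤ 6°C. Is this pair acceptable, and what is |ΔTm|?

Forward: A=5 T=2 G=5 C=8 → Tm = 2·7 + 4·13 = 66°C.
Reverse: A=4 T=8 G=6 C=5 → Tm = 2·12 + 4·11 = 68°C.
|ΔTm| = |66 − 68| = 2°C, ≤ 6°C.

|ΔTm| = 2°C; the pair is acceptable.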